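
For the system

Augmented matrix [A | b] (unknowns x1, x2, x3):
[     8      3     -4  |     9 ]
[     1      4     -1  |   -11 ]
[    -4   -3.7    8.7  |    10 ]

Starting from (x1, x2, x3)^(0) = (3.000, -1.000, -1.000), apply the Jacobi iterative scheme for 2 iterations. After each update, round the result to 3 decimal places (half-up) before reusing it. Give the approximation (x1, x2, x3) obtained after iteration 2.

(3.583, -2.474, 0.014)

Iteration 1:
  x1 = (9 - (3)·-1.000 - (-4)·-1.000) / (8) = 1.000
  x2 = (-11 - (1)·3.000 - (-1)·-1.000) / (4) = -3.750
  x3 = (10 - (-4)·3.000 - (-3.7)·-1.000) / (8.7) = 2.103
Iteration 2:
  x1 = (9 - (3)·-3.750 - (-4)·2.103) / (8) = 3.583
  x2 = (-11 - (1)·1.000 - (-1)·2.103) / (4) = -2.474
  x3 = (10 - (-4)·1.000 - (-3.7)·-3.750) / (8.7) = 0.014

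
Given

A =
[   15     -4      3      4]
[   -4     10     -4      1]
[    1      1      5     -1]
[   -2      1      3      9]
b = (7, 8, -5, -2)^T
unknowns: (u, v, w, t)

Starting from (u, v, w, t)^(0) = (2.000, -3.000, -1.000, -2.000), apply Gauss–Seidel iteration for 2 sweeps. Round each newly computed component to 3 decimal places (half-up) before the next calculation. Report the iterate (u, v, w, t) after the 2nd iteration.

Iteration 1:
  u = (7 - (-4)·-3.000 - (3)·-1.000 - (4)·-2.000) / (15) = 0.400
  v = (8 - (-4)·0.400 - (-4)·-1.000 - (1)·-2.000) / (10) = 0.760
  w = (-5 - (1)·0.400 - (1)·0.760 - (-1)·-2.000) / (5) = -1.632
  t = (-2 - (-2)·0.400 - (1)·0.760 - (3)·-1.632) / (9) = 0.326
Iteration 2:
  u = (7 - (-4)·0.760 - (3)·-1.632 - (4)·0.326) / (15) = 0.909
  v = (8 - (-4)·0.909 - (-4)·-1.632 - (1)·0.326) / (10) = 0.478
  w = (-5 - (1)·0.909 - (1)·0.478 - (-1)·0.326) / (5) = -1.212
  t = (-2 - (-2)·0.909 - (1)·0.478 - (3)·-1.212) / (9) = 0.331

(0.909, 0.478, -1.212, 0.331)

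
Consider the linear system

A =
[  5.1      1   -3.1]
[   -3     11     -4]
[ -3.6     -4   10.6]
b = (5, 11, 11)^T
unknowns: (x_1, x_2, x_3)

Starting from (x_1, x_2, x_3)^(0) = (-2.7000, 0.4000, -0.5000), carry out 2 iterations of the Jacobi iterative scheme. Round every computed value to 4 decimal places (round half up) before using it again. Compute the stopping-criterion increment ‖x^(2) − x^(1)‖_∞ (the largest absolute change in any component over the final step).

1.1801

Iteration 1:
  x_1 = (5 - (1)·0.4000 - (-3.1)·-0.5000) / (5.1) = 0.5980
  x_2 = (11 - (-3)·-2.7000 - (-4)·-0.5000) / (11) = 0.0818
  x_3 = (11 - (-3.6)·-2.7000 - (-4)·0.4000) / (10.6) = 0.2717
Iteration 2:
  x_1 = (5 - (1)·0.0818 - (-3.1)·0.2717) / (5.1) = 1.1295
  x_2 = (11 - (-3)·0.5980 - (-4)·0.2717) / (11) = 1.2619
  x_3 = (11 - (-3.6)·0.5980 - (-4)·0.0818) / (10.6) = 1.2717
Change: (0.5315, 1.1801, 1.0000) → max |·| = 1.1801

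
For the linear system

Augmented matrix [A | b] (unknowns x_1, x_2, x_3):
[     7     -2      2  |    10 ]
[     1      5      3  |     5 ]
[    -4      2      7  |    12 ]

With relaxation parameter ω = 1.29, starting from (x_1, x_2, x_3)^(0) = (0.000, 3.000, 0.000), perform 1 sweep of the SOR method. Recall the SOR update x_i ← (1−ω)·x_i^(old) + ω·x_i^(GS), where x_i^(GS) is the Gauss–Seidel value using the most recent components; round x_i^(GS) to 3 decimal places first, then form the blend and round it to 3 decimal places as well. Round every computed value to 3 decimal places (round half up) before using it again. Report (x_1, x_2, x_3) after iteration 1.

Iteration 1:
  x_1: GS value = (10 - (-2)·3.000 - (2)·0.000) / (7) = 2.286;  x_1 ← (1−ω)·0.000 + ω·2.286 = 2.949
  x_2: GS value = (5 - (1)·2.949 - (3)·0.000) / (5) = 0.410;  x_2 ← (1−ω)·3.000 + ω·0.410 = -0.341
  x_3: GS value = (12 - (-4)·2.949 - (2)·-0.341) / (7) = 3.497;  x_3 ← (1−ω)·0.000 + ω·3.497 = 4.511

(2.949, -0.341, 4.511)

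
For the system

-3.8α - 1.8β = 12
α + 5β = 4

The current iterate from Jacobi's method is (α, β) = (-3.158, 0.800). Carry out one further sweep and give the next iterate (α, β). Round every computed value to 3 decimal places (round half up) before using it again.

One sweep:
  α = (12 - (-1.8)·0.800) / (-3.8) = -3.537
  β = (4 - (1)·-3.158) / (5) = 1.432

(-3.537, 1.432)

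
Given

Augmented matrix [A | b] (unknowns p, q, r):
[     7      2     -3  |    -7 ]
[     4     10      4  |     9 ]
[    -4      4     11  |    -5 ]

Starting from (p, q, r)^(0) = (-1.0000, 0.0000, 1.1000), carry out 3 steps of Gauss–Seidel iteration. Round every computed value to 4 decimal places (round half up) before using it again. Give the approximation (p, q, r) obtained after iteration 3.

(-2.2727, 2.4941, -2.1879)

Iteration 1:
  p = (-7 - (2)·0.0000 - (-3)·1.1000) / (7) = -0.5286
  q = (9 - (4)·-0.5286 - (4)·1.1000) / (10) = 0.6714
  r = (-5 - (-4)·-0.5286 - (4)·0.6714) / (11) = -0.8909
Iteration 2:
  p = (-7 - (2)·0.6714 - (-3)·-0.8909) / (7) = -1.5736
  q = (9 - (4)·-1.5736 - (4)·-0.8909) / (10) = 1.8858
  r = (-5 - (-4)·-1.5736 - (4)·1.8858) / (11) = -1.7125
Iteration 3:
  p = (-7 - (2)·1.8858 - (-3)·-1.7125) / (7) = -2.2727
  q = (9 - (4)·-2.2727 - (4)·-1.7125) / (10) = 2.4941
  r = (-5 - (-4)·-2.2727 - (4)·2.4941) / (11) = -2.1879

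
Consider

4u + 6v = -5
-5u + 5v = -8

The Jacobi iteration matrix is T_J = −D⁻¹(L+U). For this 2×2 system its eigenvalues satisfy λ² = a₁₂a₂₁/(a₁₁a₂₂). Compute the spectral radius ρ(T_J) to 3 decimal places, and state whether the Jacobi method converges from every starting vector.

1.225

a₁₂a₂₁/(a₁₁a₂₂) = (6)·(-5) / ((4)·(5)) = -1.500000
ρ = √|-1.500000| = √1.500000 = 1.225
ρ > 1, so Jacobi diverges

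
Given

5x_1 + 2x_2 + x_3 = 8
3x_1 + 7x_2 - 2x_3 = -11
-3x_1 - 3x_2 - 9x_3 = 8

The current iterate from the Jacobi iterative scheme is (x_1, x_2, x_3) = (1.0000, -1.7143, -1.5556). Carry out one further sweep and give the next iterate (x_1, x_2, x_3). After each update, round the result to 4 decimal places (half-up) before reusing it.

One sweep:
  x_1 = (8 - (2)·-1.7143 - (1)·-1.5556) / (5) = 2.5968
  x_2 = (-11 - (3)·1.0000 - (-2)·-1.5556) / (7) = -2.4445
  x_3 = (8 - (-3)·1.0000 - (-3)·-1.7143) / (-9) = -0.6508

(2.5968, -2.4445, -0.6508)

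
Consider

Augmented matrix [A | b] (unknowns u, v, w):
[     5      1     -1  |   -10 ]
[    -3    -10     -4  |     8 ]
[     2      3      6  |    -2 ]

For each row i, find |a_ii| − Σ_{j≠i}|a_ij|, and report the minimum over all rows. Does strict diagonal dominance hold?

row 1: |5| − (1+1) = 3
row 2: |-10| − (3+4) = 3
row 3: |6| − (2+3) = 1
minimum over rows = 1 → strictly diagonally dominant (convergence guaranteed)

1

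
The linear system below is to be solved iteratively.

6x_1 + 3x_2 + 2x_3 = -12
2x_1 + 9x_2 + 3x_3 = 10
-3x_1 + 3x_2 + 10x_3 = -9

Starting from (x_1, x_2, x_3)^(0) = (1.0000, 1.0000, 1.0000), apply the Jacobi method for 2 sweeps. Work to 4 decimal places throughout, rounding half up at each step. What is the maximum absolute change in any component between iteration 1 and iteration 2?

Iteration 1:
  x_1 = (-12 - (3)·1.0000 - (2)·1.0000) / (6) = -2.8333
  x_2 = (10 - (2)·1.0000 - (3)·1.0000) / (9) = 0.5556
  x_3 = (-9 - (-3)·1.0000 - (3)·1.0000) / (10) = -0.9000
Iteration 2:
  x_1 = (-12 - (3)·0.5556 - (2)·-0.9000) / (6) = -1.9778
  x_2 = (10 - (2)·-2.8333 - (3)·-0.9000) / (9) = 2.0407
  x_3 = (-9 - (-3)·-2.8333 - (3)·0.5556) / (10) = -1.9167
Change: (0.8555, 1.4851, -1.0167) → max |·| = 1.4851

1.4851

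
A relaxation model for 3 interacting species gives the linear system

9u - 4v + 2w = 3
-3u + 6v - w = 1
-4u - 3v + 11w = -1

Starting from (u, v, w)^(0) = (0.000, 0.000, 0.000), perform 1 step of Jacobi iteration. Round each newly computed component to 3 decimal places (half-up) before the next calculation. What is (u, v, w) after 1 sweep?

(0.333, 0.167, -0.091)

Iteration 1:
  u = (3 - (-4)·0.000 - (2)·0.000) / (9) = 0.333
  v = (1 - (-3)·0.000 - (-1)·0.000) / (6) = 0.167
  w = (-1 - (-4)·0.000 - (-3)·0.000) / (11) = -0.091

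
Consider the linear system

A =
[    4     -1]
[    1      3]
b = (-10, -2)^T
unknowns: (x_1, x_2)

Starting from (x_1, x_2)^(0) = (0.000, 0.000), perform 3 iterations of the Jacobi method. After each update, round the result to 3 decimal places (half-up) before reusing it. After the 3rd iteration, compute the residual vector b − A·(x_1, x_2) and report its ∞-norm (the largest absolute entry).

Iteration 1:
  x_1 = (-10 - (-1)·0.000) / (4) = -2.500
  x_2 = (-2 - (1)·0.000) / (3) = -0.667
Iteration 2:
  x_1 = (-10 - (-1)·-0.667) / (4) = -2.667
  x_2 = (-2 - (1)·-2.500) / (3) = 0.167
Iteration 3:
  x_1 = (-10 - (-1)·0.167) / (4) = -2.458
  x_2 = (-2 - (1)·-2.667) / (3) = 0.222
Residual b − A·x = (0.054, -0.208); ∞-norm = 0.208

0.208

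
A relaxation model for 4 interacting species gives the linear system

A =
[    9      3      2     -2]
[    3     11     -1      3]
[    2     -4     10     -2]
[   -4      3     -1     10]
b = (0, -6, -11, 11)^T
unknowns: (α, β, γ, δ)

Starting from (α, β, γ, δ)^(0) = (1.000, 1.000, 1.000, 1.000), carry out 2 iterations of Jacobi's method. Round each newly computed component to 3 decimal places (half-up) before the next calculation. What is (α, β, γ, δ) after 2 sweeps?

(0.778, -0.873, -1.173, 1.197)

Iteration 1:
  α = (0 - (3)·1.000 - (2)·1.000 - (-2)·1.000) / (9) = -0.333
  β = (-6 - (3)·1.000 - (-1)·1.000 - (3)·1.000) / (11) = -1.000
  γ = (-11 - (2)·1.000 - (-4)·1.000 - (-2)·1.000) / (10) = -0.700
  δ = (11 - (-4)·1.000 - (3)·1.000 - (-1)·1.000) / (10) = 1.300
Iteration 2:
  α = (0 - (3)·-1.000 - (2)·-0.700 - (-2)·1.300) / (9) = 0.778
  β = (-6 - (3)·-0.333 - (-1)·-0.700 - (3)·1.300) / (11) = -0.873
  γ = (-11 - (2)·-0.333 - (-4)·-1.000 - (-2)·1.300) / (10) = -1.173
  δ = (11 - (-4)·-0.333 - (3)·-1.000 - (-1)·-0.700) / (10) = 1.197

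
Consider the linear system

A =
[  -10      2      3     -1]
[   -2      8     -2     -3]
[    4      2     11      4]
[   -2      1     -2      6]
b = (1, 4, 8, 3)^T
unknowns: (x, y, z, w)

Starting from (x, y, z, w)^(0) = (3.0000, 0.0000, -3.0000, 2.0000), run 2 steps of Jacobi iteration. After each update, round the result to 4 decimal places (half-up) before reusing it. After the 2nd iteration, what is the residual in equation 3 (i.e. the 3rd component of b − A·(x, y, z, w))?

Iteration 1:
  x = (1 - (2)·0.0000 - (3)·-3.0000 - (-1)·2.0000) / (-10) = -1.2000
  y = (4 - (-2)·3.0000 - (-2)·-3.0000 - (-3)·2.0000) / (8) = 1.2500
  z = (8 - (4)·3.0000 - (2)·0.0000 - (4)·2.0000) / (11) = -1.0909
  w = (3 - (-2)·3.0000 - (1)·0.0000 - (-2)·-3.0000) / (6) = 0.5000
Iteration 2:
  x = (1 - (2)·1.2500 - (3)·-1.0909 - (-1)·0.5000) / (-10) = -0.2273
  y = (4 - (-2)·-1.2000 - (-2)·-1.0909 - (-3)·0.5000) / (8) = 0.1148
  z = (8 - (4)·-1.2000 - (2)·1.2500 - (4)·0.5000) / (11) = 0.7545
  w = (3 - (-2)·-1.2000 - (1)·1.2500 - (-2)·-1.0909) / (6) = -0.4720
Residual b − A·x = (-4.2381, 2.7200, 2.2681, 6.7716)

2.2681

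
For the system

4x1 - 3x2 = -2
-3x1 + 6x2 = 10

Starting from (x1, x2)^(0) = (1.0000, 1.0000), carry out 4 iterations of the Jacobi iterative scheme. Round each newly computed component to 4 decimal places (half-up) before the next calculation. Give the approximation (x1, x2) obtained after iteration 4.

(1.1719, 2.0886)

Iteration 1:
  x1 = (-2 - (-3)·1.0000) / (4) = 0.2500
  x2 = (10 - (-3)·1.0000) / (6) = 2.1667
Iteration 2:
  x1 = (-2 - (-3)·2.1667) / (4) = 1.1250
  x2 = (10 - (-3)·0.2500) / (6) = 1.7917
Iteration 3:
  x1 = (-2 - (-3)·1.7917) / (4) = 0.8438
  x2 = (10 - (-3)·1.1250) / (6) = 2.2292
Iteration 4:
  x1 = (-2 - (-3)·2.2292) / (4) = 1.1719
  x2 = (10 - (-3)·0.8438) / (6) = 2.0886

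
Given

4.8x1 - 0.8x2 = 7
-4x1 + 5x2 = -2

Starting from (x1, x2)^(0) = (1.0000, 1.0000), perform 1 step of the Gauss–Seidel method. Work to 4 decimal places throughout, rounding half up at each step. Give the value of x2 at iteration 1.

Iteration 1:
  x1 = (7 - (-0.8)·1.0000) / (4.8) = 1.6250
  x2 = (-2 - (-4)·1.6250) / (5) = 0.9000

0.9000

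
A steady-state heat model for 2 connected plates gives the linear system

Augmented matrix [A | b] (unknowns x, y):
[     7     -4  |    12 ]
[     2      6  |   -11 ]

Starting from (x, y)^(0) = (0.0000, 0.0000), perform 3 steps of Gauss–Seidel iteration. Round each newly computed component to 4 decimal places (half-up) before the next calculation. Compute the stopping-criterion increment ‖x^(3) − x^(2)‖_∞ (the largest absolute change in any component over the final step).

0.2618

Iteration 1:
  x = (12 - (-4)·0.0000) / (7) = 1.7143
  y = (-11 - (2)·1.7143) / (6) = -2.4048
Iteration 2:
  x = (12 - (-4)·-2.4048) / (7) = 0.3401
  y = (-11 - (2)·0.3401) / (6) = -1.9467
Iteration 3:
  x = (12 - (-4)·-1.9467) / (7) = 0.6019
  y = (-11 - (2)·0.6019) / (6) = -2.0340
Change: (0.2618, -0.0873) → max |·| = 0.2618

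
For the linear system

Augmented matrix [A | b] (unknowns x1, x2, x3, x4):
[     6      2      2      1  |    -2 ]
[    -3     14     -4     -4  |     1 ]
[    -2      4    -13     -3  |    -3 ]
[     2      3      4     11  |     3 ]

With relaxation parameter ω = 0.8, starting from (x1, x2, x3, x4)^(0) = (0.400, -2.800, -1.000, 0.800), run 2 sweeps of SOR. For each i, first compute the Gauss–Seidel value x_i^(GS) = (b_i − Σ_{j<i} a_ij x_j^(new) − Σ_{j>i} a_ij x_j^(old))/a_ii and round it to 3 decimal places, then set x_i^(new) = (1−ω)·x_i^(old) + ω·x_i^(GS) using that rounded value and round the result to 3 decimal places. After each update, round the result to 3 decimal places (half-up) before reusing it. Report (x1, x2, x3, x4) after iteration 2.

(0.023, 0.002, 0.024, 0.301)

Iteration 1:
  x1: GS value = (-2 - (2)·-2.800 - (2)·-1.000 - (1)·0.800) / (6) = 0.800;  x1 ← (1−ω)·0.400 + ω·0.800 = 0.720
  x2: GS value = (1 - (-3)·0.720 - (-4)·-1.000 - (-4)·0.800) / (14) = 0.169;  x2 ← (1−ω)·-2.800 + ω·0.169 = -0.425
  x3: GS value = (-3 - (-2)·0.720 - (4)·-0.425 - (-3)·0.800) / (-13) = -0.195;  x3 ← (1−ω)·-1.000 + ω·-0.195 = -0.356
  x4: GS value = (3 - (2)·0.720 - (3)·-0.425 - (4)·-0.356) / (11) = 0.387;  x4 ← (1−ω)·0.800 + ω·0.387 = 0.470
Iteration 2:
  x1: GS value = (-2 - (2)·-0.425 - (2)·-0.356 - (1)·0.470) / (6) = -0.151;  x1 ← (1−ω)·0.720 + ω·-0.151 = 0.023
  x2: GS value = (1 - (-3)·0.023 - (-4)·-0.356 - (-4)·0.470) / (14) = 0.109;  x2 ← (1−ω)·-0.425 + ω·0.109 = 0.002
  x3: GS value = (-3 - (-2)·0.023 - (4)·0.002 - (-3)·0.470) / (-13) = 0.119;  x3 ← (1−ω)·-0.356 + ω·0.119 = 0.024
  x4: GS value = (3 - (2)·0.023 - (3)·0.002 - (4)·0.024) / (11) = 0.259;  x4 ← (1−ω)·0.470 + ω·0.259 = 0.301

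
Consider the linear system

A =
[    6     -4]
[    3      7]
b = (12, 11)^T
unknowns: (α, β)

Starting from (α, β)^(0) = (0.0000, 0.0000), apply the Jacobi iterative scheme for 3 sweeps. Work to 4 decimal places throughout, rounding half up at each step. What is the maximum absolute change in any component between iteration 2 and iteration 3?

Iteration 1:
  α = (12 - (-4)·0.0000) / (6) = 2.0000
  β = (11 - (3)·0.0000) / (7) = 1.5714
Iteration 2:
  α = (12 - (-4)·1.5714) / (6) = 3.0476
  β = (11 - (3)·2.0000) / (7) = 0.7143
Iteration 3:
  α = (12 - (-4)·0.7143) / (6) = 2.4762
  β = (11 - (3)·3.0476) / (7) = 0.2653
Change: (-0.5714, -0.4490) → max |·| = 0.5714

0.5714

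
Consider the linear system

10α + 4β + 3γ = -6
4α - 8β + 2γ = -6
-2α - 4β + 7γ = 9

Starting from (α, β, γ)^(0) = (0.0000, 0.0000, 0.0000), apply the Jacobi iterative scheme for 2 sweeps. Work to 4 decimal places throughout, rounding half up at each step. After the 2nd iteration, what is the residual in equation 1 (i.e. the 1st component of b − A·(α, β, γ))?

Iteration 1:
  α = (-6 - (4)·0.0000 - (3)·0.0000) / (10) = -0.6000
  β = (-6 - (4)·0.0000 - (2)·0.0000) / (-8) = 0.7500
  γ = (9 - (-2)·0.0000 - (-4)·0.0000) / (7) = 1.2857
Iteration 2:
  α = (-6 - (4)·0.7500 - (3)·1.2857) / (10) = -1.2857
  β = (-6 - (4)·-0.6000 - (2)·1.2857) / (-8) = 0.7714
  γ = (9 - (-2)·-0.6000 - (-4)·0.7500) / (7) = 1.5429
Residual b − A·x = (-0.8573, 2.2282, -1.2861)

-0.8573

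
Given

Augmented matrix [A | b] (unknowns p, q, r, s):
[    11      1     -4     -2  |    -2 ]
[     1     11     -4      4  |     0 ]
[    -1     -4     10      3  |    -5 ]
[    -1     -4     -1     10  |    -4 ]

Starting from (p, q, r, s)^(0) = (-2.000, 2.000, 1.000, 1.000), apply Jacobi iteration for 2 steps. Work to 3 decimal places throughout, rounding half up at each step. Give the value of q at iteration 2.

-0.198

Iteration 1:
  p = (-2 - (1)·2.000 - (-4)·1.000 - (-2)·1.000) / (11) = 0.182
  q = (0 - (1)·-2.000 - (-4)·1.000 - (4)·1.000) / (11) = 0.182
  r = (-5 - (-1)·-2.000 - (-4)·2.000 - (3)·1.000) / (10) = -0.200
  s = (-4 - (-1)·-2.000 - (-4)·2.000 - (-1)·1.000) / (10) = 0.300
Iteration 2:
  p = (-2 - (1)·0.182 - (-4)·-0.200 - (-2)·0.300) / (11) = -0.217
  q = (0 - (1)·0.182 - (-4)·-0.200 - (4)·0.300) / (11) = -0.198
  r = (-5 - (-1)·0.182 - (-4)·0.182 - (3)·0.300) / (10) = -0.499
  s = (-4 - (-1)·0.182 - (-4)·0.182 - (-1)·-0.200) / (10) = -0.329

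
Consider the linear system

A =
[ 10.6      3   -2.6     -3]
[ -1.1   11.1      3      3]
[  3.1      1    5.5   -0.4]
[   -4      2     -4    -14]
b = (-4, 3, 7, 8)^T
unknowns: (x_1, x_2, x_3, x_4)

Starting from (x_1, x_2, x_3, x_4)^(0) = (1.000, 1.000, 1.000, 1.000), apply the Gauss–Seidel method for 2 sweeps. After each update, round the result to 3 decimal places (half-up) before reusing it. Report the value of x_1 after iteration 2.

Iteration 1:
  x_1 = (-4 - (3)·1.000 - (-2.6)·1.000 - (-3)·1.000) / (10.6) = -0.132
  x_2 = (3 - (-1.1)·-0.132 - (3)·1.000 - (3)·1.000) / (11.1) = -0.283
  x_3 = (7 - (3.1)·-0.132 - (1)·-0.283 - (-0.4)·1.000) / (5.5) = 1.471
  x_4 = (8 - (-4)·-0.132 - (2)·-0.283 - (-4)·1.471) / (-14) = -0.994
Iteration 2:
  x_1 = (-4 - (3)·-0.283 - (-2.6)·1.471 - (-3)·-0.994) / (10.6) = -0.218
  x_2 = (3 - (-1.1)·-0.218 - (3)·1.471 - (3)·-0.994) / (11.1) = 0.120
  x_3 = (7 - (3.1)·-0.218 - (1)·0.120 - (-0.4)·-0.994) / (5.5) = 1.301
  x_4 = (8 - (-4)·-0.218 - (2)·0.120 - (-4)·1.301) / (-14) = -0.864

-0.218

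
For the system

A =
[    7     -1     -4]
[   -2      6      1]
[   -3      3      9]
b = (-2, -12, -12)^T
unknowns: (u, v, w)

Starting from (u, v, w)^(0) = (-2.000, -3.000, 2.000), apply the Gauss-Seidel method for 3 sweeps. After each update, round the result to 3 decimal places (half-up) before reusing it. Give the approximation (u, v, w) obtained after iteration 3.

(-1.107, -2.222, -0.962)

Iteration 1:
  u = (-2 - (-1)·-3.000 - (-4)·2.000) / (7) = 0.429
  v = (-12 - (-2)·0.429 - (1)·2.000) / (6) = -2.190
  w = (-12 - (-3)·0.429 - (3)·-2.190) / (9) = -0.460
Iteration 2:
  u = (-2 - (-1)·-2.190 - (-4)·-0.460) / (7) = -0.861
  v = (-12 - (-2)·-0.861 - (1)·-0.460) / (6) = -2.210
  w = (-12 - (-3)·-0.861 - (3)·-2.210) / (9) = -0.884
Iteration 3:
  u = (-2 - (-1)·-2.210 - (-4)·-0.884) / (7) = -1.107
  v = (-12 - (-2)·-1.107 - (1)·-0.884) / (6) = -2.222
  w = (-12 - (-3)·-1.107 - (3)·-2.222) / (9) = -0.962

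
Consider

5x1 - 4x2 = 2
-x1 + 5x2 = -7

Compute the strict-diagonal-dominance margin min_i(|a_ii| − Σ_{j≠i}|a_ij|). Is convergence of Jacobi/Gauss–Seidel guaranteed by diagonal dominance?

row 1: |5| − (4) = 1
row 2: |5| − (1) = 4
minimum over rows = 1 → strictly diagonally dominant (convergence guaranteed)

1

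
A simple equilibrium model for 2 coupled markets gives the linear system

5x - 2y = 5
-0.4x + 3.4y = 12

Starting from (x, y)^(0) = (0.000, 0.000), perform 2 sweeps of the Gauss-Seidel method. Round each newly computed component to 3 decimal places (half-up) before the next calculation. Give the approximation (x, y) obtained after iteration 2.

Iteration 1:
  x = (5 - (-2)·0.000) / (5) = 1.000
  y = (12 - (-0.4)·1.000) / (3.4) = 3.647
Iteration 2:
  x = (5 - (-2)·3.647) / (5) = 2.459
  y = (12 - (-0.4)·2.459) / (3.4) = 3.819

(2.459, 3.819)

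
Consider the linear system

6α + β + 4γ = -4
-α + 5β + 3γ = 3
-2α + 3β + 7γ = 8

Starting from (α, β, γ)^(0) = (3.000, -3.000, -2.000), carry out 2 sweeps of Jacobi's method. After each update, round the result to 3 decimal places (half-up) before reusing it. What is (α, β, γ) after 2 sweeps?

(-3.257, -1.138, 0.448)

Iteration 1:
  α = (-4 - (1)·-3.000 - (4)·-2.000) / (6) = 1.167
  β = (3 - (-1)·3.000 - (3)·-2.000) / (5) = 2.400
  γ = (8 - (-2)·3.000 - (3)·-3.000) / (7) = 3.286
Iteration 2:
  α = (-4 - (1)·2.400 - (4)·3.286) / (6) = -3.257
  β = (3 - (-1)·1.167 - (3)·3.286) / (5) = -1.138
  γ = (8 - (-2)·1.167 - (3)·2.400) / (7) = 0.448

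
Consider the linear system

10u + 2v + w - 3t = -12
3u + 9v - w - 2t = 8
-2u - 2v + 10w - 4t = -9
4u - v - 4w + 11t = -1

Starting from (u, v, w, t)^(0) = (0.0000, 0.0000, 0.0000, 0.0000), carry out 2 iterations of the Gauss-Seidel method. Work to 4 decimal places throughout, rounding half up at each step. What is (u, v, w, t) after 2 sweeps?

Iteration 1:
  u = (-12 - (2)·0.0000 - (1)·0.0000 - (-3)·0.0000) / (10) = -1.2000
  v = (8 - (3)·-1.2000 - (-1)·0.0000 - (-2)·0.0000) / (9) = 1.2889
  w = (-9 - (-2)·-1.2000 - (-2)·1.2889 - (-4)·0.0000) / (10) = -0.8822
  t = (-1 - (4)·-1.2000 - (-1)·1.2889 - (-4)·-0.8822) / (11) = 0.1418
Iteration 2:
  u = (-12 - (2)·1.2889 - (1)·-0.8822 - (-3)·0.1418) / (10) = -1.3270
  v = (8 - (3)·-1.3270 - (-1)·-0.8822 - (-2)·0.1418) / (9) = 1.2647
  w = (-9 - (-2)·-1.3270 - (-2)·1.2647 - (-4)·0.1418) / (10) = -0.8557
  t = (-1 - (4)·-1.3270 - (-1)·1.2647 - (-4)·-0.8557) / (11) = 0.1954

(-1.3270, 1.2647, -0.8557, 0.1954)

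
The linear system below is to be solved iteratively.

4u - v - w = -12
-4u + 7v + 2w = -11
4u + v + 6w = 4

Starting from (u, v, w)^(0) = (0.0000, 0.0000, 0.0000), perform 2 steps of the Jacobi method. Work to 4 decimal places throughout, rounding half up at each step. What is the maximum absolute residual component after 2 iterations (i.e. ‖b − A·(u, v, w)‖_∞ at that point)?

5.4286

Iteration 1:
  u = (-12 - (-1)·0.0000 - (-1)·0.0000) / (4) = -3.0000
  v = (-11 - (-4)·0.0000 - (2)·0.0000) / (7) = -1.5714
  w = (4 - (4)·0.0000 - (1)·0.0000) / (6) = 0.6667
Iteration 2:
  u = (-12 - (-1)·-1.5714 - (-1)·0.6667) / (4) = -3.2262
  v = (-11 - (-4)·-3.0000 - (2)·0.6667) / (7) = -3.4762
  w = (4 - (4)·-3.0000 - (1)·-1.5714) / (6) = 2.9286
Residual b − A·x = (0.3572, -5.4286, 2.8094); ∞-norm = 5.4286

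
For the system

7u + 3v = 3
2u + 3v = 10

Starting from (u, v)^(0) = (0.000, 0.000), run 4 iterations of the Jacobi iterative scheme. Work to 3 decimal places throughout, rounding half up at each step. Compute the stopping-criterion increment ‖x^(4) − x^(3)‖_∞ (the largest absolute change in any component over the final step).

Iteration 1:
  u = (3 - (3)·0.000) / (7) = 0.429
  v = (10 - (2)·0.000) / (3) = 3.333
Iteration 2:
  u = (3 - (3)·3.333) / (7) = -1.000
  v = (10 - (2)·0.429) / (3) = 3.047
Iteration 3:
  u = (3 - (3)·3.047) / (7) = -0.877
  v = (10 - (2)·-1.000) / (3) = 4.000
Iteration 4:
  u = (3 - (3)·4.000) / (7) = -1.286
  v = (10 - (2)·-0.877) / (3) = 3.918
Change: (-0.409, -0.082) → max |·| = 0.409

0.409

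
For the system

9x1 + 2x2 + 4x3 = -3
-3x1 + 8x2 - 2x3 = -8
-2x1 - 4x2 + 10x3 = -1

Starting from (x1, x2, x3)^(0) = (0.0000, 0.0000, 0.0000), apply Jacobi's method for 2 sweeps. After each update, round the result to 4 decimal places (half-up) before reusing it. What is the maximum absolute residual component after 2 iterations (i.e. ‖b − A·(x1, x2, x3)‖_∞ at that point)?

2.1671

Iteration 1:
  x1 = (-3 - (2)·0.0000 - (4)·0.0000) / (9) = -0.3333
  x2 = (-8 - (-3)·0.0000 - (-2)·0.0000) / (8) = -1.0000
  x3 = (-1 - (-2)·0.0000 - (-4)·0.0000) / (10) = -0.1000
Iteration 2:
  x1 = (-3 - (2)·-1.0000 - (4)·-0.1000) / (9) = -0.0667
  x2 = (-8 - (-3)·-0.3333 - (-2)·-0.1000) / (8) = -1.1500
  x3 = (-1 - (-2)·-0.3333 - (-4)·-1.0000) / (10) = -0.5667
Residual b − A·x = (2.1671, -0.1335, -0.0664); ∞-norm = 2.1671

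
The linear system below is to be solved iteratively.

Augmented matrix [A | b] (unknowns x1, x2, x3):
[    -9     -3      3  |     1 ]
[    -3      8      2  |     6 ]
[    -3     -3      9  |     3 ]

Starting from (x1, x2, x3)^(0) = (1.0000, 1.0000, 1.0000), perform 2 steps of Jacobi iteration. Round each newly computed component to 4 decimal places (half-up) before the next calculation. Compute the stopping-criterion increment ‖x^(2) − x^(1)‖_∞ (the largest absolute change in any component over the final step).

Iteration 1:
  x1 = (1 - (-3)·1.0000 - (3)·1.0000) / (-9) = -0.1111
  x2 = (6 - (-3)·1.0000 - (2)·1.0000) / (8) = 0.8750
  x3 = (3 - (-3)·1.0000 - (-3)·1.0000) / (9) = 1.0000
Iteration 2:
  x1 = (1 - (-3)·0.8750 - (3)·1.0000) / (-9) = -0.0694
  x2 = (6 - (-3)·-0.1111 - (2)·1.0000) / (8) = 0.4583
  x3 = (3 - (-3)·-0.1111 - (-3)·0.8750) / (9) = 0.5880
Change: (0.0417, -0.4167, -0.4120) → max |·| = 0.4167

0.4167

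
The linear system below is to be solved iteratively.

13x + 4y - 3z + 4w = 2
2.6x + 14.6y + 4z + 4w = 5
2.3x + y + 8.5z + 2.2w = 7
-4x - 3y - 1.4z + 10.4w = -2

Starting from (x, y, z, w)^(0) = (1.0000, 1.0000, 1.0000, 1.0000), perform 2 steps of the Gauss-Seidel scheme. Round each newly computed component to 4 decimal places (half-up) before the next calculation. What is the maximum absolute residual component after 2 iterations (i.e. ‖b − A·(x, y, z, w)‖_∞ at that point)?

Iteration 1:
  x = (2 - (4)·1.0000 - (-3)·1.0000 - (4)·1.0000) / (13) = -0.2308
  y = (5 - (2.6)·-0.2308 - (4)·1.0000 - (4)·1.0000) / (14.6) = -0.1644
  z = (7 - (2.3)·-0.2308 - (1)·-0.1644 - (2.2)·1.0000) / (8.5) = 0.6465
  w = (-2 - (-4)·-0.2308 - (-3)·-0.1644 - (-1.4)·0.6465) / (10.4) = -0.2415
Iteration 2:
  x = (2 - (4)·-0.1644 - (-3)·0.6465 - (4)·-0.2415) / (13) = 0.4279
  y = (5 - (2.6)·0.4279 - (4)·0.6465 - (4)·-0.2415) / (14.6) = 0.1553
  z = (7 - (2.3)·0.4279 - (1)·0.1553 - (2.2)·-0.2415) / (8.5) = 0.7520
  w = (-2 - (-4)·0.4279 - (-3)·0.1553 - (-1.4)·0.7520) / (10.4) = 0.1183
Residual b − A·x = (-2.4011, -1.8611, -0.7917, 0.0000); ∞-norm = 2.4011

2.4011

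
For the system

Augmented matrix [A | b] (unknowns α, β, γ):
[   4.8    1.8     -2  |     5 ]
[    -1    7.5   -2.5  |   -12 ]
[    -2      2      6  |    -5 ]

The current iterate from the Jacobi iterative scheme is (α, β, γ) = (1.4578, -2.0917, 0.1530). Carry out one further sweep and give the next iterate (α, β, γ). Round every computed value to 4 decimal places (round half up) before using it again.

One sweep:
  α = (5 - (1.8)·-2.0917 - (-2)·0.1530) / (4.8) = 1.8898
  β = (-12 - (-1)·1.4578 - (-2.5)·0.1530) / (7.5) = -1.3546
  γ = (-5 - (-2)·1.4578 - (2)·-2.0917) / (6) = 0.3498

(1.8898, -1.3546, 0.3498)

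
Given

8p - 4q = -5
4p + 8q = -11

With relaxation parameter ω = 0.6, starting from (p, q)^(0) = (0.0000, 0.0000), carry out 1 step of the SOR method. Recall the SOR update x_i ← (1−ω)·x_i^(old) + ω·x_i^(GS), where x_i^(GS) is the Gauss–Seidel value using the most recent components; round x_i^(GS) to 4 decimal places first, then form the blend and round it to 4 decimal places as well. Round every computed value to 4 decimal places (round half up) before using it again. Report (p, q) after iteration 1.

(-0.3750, -0.7125)

Iteration 1:
  p: GS value = (-5 - (-4)·0.0000) / (8) = -0.6250;  p ← (1−ω)·0.0000 + ω·-0.6250 = -0.3750
  q: GS value = (-11 - (4)·-0.3750) / (8) = -1.1875;  q ← (1−ω)·0.0000 + ω·-1.1875 = -0.7125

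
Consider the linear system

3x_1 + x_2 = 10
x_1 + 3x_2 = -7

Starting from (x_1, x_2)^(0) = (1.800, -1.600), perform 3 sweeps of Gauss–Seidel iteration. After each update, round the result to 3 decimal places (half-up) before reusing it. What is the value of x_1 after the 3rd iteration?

4.616

Iteration 1:
  x_1 = (10 - (1)·-1.600) / (3) = 3.867
  x_2 = (-7 - (1)·3.867) / (3) = -3.622
Iteration 2:
  x_1 = (10 - (1)·-3.622) / (3) = 4.541
  x_2 = (-7 - (1)·4.541) / (3) = -3.847
Iteration 3:
  x_1 = (10 - (1)·-3.847) / (3) = 4.616
  x_2 = (-7 - (1)·4.616) / (3) = -3.872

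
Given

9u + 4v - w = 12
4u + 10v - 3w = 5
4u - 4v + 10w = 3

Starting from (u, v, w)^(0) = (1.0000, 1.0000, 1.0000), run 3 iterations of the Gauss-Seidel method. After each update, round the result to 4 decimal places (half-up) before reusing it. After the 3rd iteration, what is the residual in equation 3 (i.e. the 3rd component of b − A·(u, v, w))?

0.0004

Iteration 1:
  u = (12 - (4)·1.0000 - (-1)·1.0000) / (9) = 1.0000
  v = (5 - (4)·1.0000 - (-3)·1.0000) / (10) = 0.4000
  w = (3 - (4)·1.0000 - (-4)·0.4000) / (10) = 0.0600
Iteration 2:
  u = (12 - (4)·0.4000 - (-1)·0.0600) / (9) = 1.1622
  v = (5 - (4)·1.1622 - (-3)·0.0600) / (10) = 0.0531
  w = (3 - (4)·1.1622 - (-4)·0.0531) / (10) = -0.1436
Iteration 3:
  u = (12 - (4)·0.0531 - (-1)·-0.1436) / (9) = 1.2938
  v = (5 - (4)·1.2938 - (-3)·-0.1436) / (10) = -0.0606
  w = (3 - (4)·1.2938 - (-4)·-0.0606) / (10) = -0.2418
Residual b − A·x = (0.3564, -0.2946, 0.0004)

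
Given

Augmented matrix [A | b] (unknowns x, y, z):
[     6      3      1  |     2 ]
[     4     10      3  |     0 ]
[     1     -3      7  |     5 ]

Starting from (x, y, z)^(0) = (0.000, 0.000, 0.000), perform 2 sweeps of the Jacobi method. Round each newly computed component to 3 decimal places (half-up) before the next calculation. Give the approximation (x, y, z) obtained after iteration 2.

Iteration 1:
  x = (2 - (3)·0.000 - (1)·0.000) / (6) = 0.333
  y = (0 - (4)·0.000 - (3)·0.000) / (10) = 0.000
  z = (5 - (1)·0.000 - (-3)·0.000) / (7) = 0.714
Iteration 2:
  x = (2 - (3)·0.000 - (1)·0.714) / (6) = 0.214
  y = (0 - (4)·0.333 - (3)·0.714) / (10) = -0.347
  z = (5 - (1)·0.333 - (-3)·0.000) / (7) = 0.667

(0.214, -0.347, 0.667)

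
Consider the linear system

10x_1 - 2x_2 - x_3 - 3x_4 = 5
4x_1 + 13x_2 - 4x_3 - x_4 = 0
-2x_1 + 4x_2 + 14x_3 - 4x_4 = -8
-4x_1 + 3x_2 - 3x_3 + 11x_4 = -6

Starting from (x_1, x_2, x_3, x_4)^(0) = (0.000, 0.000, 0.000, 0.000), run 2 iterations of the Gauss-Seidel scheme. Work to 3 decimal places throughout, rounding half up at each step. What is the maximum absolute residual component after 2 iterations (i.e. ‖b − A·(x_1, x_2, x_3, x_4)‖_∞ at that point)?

Iteration 1:
  x_1 = (5 - (-2)·0.000 - (-1)·0.000 - (-3)·0.000) / (10) = 0.500
  x_2 = (0 - (4)·0.500 - (-4)·0.000 - (-1)·0.000) / (13) = -0.154
  x_3 = (-8 - (-2)·0.500 - (4)·-0.154 - (-4)·0.000) / (14) = -0.456
  x_4 = (-6 - (-4)·0.500 - (3)·-0.154 - (-3)·-0.456) / (11) = -0.446
Iteration 2:
  x_1 = (5 - (-2)·-0.154 - (-1)·-0.456 - (-3)·-0.446) / (10) = 0.290
  x_2 = (0 - (4)·0.290 - (-4)·-0.456 - (-1)·-0.446) / (13) = -0.264
  x_3 = (-8 - (-2)·0.290 - (4)·-0.264 - (-4)·-0.446) / (14) = -0.582
  x_4 = (-6 - (-4)·0.290 - (3)·-0.264 - (-3)·-0.582) / (11) = -0.527
Residual b − A·x = (-0.591, -0.583, -0.324, 0.003); ∞-norm = 0.591

0.591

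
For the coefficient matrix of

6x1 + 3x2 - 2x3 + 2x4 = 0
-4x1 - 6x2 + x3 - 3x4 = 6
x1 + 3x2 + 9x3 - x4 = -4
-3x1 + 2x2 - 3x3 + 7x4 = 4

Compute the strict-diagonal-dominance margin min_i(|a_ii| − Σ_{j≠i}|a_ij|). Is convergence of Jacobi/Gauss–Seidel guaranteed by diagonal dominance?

-2

row 1: |6| − (3+2+2) = -1
row 2: |-6| − (4+1+3) = -2
row 3: |9| − (1+3+1) = 4
row 4: |7| − (3+2+3) = -1
minimum over rows = -2 → not strictly diagonally dominant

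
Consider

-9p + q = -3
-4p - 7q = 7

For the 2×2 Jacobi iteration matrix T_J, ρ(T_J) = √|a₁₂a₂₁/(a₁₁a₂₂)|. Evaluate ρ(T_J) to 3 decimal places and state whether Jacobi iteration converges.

0.252

a₁₂a₂₁/(a₁₁a₂₂) = (1)·(-4) / ((-9)·(-7)) = -0.063492
ρ = √|-0.063492| = √0.063492 = 0.252
ρ < 1, so Jacobi converges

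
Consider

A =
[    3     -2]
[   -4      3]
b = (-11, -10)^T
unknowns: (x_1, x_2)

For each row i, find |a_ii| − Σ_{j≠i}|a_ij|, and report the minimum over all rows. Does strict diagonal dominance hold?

-1

row 1: |3| − (2) = 1
row 2: |3| − (4) = -1
minimum over rows = -1 → not strictly diagonally dominant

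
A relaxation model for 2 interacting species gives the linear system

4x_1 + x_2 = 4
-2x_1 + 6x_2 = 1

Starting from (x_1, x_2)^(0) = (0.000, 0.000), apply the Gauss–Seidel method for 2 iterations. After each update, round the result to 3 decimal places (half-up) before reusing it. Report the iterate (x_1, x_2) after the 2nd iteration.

(0.875, 0.458)

Iteration 1:
  x_1 = (4 - (1)·0.000) / (4) = 1.000
  x_2 = (1 - (-2)·1.000) / (6) = 0.500
Iteration 2:
  x_1 = (4 - (1)·0.500) / (4) = 0.875
  x_2 = (1 - (-2)·0.875) / (6) = 0.458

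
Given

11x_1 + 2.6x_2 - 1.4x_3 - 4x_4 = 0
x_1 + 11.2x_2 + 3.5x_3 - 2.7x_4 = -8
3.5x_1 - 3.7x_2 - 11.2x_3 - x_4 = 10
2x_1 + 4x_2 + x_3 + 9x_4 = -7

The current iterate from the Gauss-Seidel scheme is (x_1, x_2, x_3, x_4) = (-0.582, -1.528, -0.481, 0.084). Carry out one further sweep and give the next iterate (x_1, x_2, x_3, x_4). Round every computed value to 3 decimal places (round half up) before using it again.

One sweep:
  x_1 = (0 - (2.6)·-1.528 - (-1.4)·-0.481 - (-4)·0.084) / (11) = 0.330
  x_2 = (-8 - (1)·0.330 - (3.5)·-0.481 - (-2.7)·0.084) / (11.2) = -0.573
  x_3 = (10 - (3.5)·0.330 - (-3.7)·-0.573 - (-1)·0.084) / (-11.2) = -0.608
  x_4 = (-7 - (2)·0.330 - (4)·-0.573 - (1)·-0.608) / (9) = -0.529

(0.330, -0.573, -0.608, -0.529)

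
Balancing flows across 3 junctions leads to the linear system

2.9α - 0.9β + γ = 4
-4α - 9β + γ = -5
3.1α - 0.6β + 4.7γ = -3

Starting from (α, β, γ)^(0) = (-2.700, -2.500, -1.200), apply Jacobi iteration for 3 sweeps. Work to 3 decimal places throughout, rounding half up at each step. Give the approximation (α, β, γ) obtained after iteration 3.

(1.820, -0.278, -1.668)

Iteration 1:
  α = (4 - (-0.9)·-2.500 - (1)·-1.200) / (2.9) = 1.017
  β = (-5 - (-4)·-2.700 - (1)·-1.200) / (-9) = 1.622
  γ = (-3 - (3.1)·-2.700 - (-0.6)·-2.500) / (4.7) = 0.823
Iteration 2:
  α = (4 - (-0.9)·1.622 - (1)·0.823) / (2.9) = 1.599
  β = (-5 - (-4)·1.017 - (1)·0.823) / (-9) = 0.195
  γ = (-3 - (3.1)·1.017 - (-0.6)·1.622) / (4.7) = -1.102
Iteration 3:
  α = (4 - (-0.9)·0.195 - (1)·-1.102) / (2.9) = 1.820
  β = (-5 - (-4)·1.599 - (1)·-1.102) / (-9) = -0.278
  γ = (-3 - (3.1)·1.599 - (-0.6)·0.195) / (4.7) = -1.668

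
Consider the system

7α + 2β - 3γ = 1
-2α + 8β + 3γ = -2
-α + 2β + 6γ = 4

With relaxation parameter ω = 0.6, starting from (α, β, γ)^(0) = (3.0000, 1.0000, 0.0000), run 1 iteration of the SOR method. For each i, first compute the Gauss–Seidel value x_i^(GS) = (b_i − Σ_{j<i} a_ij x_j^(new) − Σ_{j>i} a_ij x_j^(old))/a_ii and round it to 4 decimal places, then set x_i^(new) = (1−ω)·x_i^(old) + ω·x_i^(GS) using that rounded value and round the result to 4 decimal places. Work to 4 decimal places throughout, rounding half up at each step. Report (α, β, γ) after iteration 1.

(1.1143, 0.4172, 0.4280)

Iteration 1:
  α: GS value = (1 - (2)·1.0000 - (-3)·0.0000) / (7) = -0.1429;  α ← (1−ω)·3.0000 + ω·-0.1429 = 1.1143
  β: GS value = (-2 - (-2)·1.1143 - (3)·0.0000) / (8) = 0.0286;  β ← (1−ω)·1.0000 + ω·0.0286 = 0.4172
  γ: GS value = (4 - (-1)·1.1143 - (2)·0.4172) / (6) = 0.7133;  γ ← (1−ω)·0.0000 + ω·0.7133 = 0.4280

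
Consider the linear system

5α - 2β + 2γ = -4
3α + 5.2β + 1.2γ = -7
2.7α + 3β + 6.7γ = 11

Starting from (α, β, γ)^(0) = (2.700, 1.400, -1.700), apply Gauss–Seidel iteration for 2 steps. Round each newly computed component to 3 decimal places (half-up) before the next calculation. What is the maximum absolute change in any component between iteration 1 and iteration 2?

2.525

Iteration 1:
  α = (-4 - (-2)·1.400 - (2)·-1.700) / (5) = 0.440
  β = (-7 - (3)·0.440 - (1.2)·-1.700) / (5.2) = -1.208
  γ = (11 - (2.7)·0.440 - (3)·-1.208) / (6.7) = 2.005
Iteration 2:
  α = (-4 - (-2)·-1.208 - (2)·2.005) / (5) = -2.085
  β = (-7 - (3)·-2.085 - (1.2)·2.005) / (5.2) = -0.606
  γ = (11 - (2.7)·-2.085 - (3)·-0.606) / (6.7) = 2.753
Change: (-2.525, 0.602, 0.748) → max |·| = 2.525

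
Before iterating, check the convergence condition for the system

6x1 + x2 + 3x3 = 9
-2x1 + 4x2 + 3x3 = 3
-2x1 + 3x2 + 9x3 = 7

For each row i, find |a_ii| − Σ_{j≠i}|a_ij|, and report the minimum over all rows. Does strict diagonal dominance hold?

-1

row 1: |6| − (1+3) = 2
row 2: |4| − (2+3) = -1
row 3: |9| − (2+3) = 4
minimum over rows = -1 → not strictly diagonally dominant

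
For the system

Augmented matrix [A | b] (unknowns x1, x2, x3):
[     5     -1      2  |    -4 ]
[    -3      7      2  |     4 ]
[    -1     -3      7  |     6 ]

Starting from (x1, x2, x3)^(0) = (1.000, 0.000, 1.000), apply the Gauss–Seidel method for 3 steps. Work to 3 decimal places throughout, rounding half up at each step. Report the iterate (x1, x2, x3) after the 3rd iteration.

Iteration 1:
  x1 = (-4 - (-1)·0.000 - (2)·1.000) / (5) = -1.200
  x2 = (4 - (-3)·-1.200 - (2)·1.000) / (7) = -0.229
  x3 = (6 - (-1)·-1.200 - (-3)·-0.229) / (7) = 0.588
Iteration 2:
  x1 = (-4 - (-1)·-0.229 - (2)·0.588) / (5) = -1.081
  x2 = (4 - (-3)·-1.081 - (2)·0.588) / (7) = -0.060
  x3 = (6 - (-1)·-1.081 - (-3)·-0.060) / (7) = 0.677
Iteration 3:
  x1 = (-4 - (-1)·-0.060 - (2)·0.677) / (5) = -1.083
  x2 = (4 - (-3)·-1.083 - (2)·0.677) / (7) = -0.086
  x3 = (6 - (-1)·-1.083 - (-3)·-0.086) / (7) = 0.666

(-1.083, -0.086, 0.666)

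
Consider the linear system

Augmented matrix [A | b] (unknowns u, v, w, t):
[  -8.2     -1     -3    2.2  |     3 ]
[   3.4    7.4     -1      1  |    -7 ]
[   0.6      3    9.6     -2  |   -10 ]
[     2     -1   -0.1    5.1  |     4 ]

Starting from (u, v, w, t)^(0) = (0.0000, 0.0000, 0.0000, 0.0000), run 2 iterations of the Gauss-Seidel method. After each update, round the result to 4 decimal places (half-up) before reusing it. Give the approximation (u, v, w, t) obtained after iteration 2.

Iteration 1:
  u = (3 - (-1)·0.0000 - (-3)·0.0000 - (2.2)·0.0000) / (-8.2) = -0.3659
  v = (-7 - (3.4)·-0.3659 - (-1)·0.0000 - (1)·0.0000) / (7.4) = -0.7778
  w = (-10 - (0.6)·-0.3659 - (3)·-0.7778 - (-2)·0.0000) / (9.6) = -0.7757
  t = (4 - (2)·-0.3659 - (-1)·-0.7778 - (-0.1)·-0.7757) / (5.1) = 0.7601
Iteration 2:
  u = (3 - (-1)·-0.7778 - (-3)·-0.7757 - (2.2)·0.7601) / (-8.2) = 0.2167
  v = (-7 - (3.4)·0.2167 - (-1)·-0.7757 - (1)·0.7601) / (7.4) = -1.2531
  w = (-10 - (0.6)·0.2167 - (3)·-1.2531 - (-2)·0.7601) / (9.6) = -0.5053
  t = (4 - (2)·0.2167 - (-1)·-1.2531 - (-0.1)·-0.5053) / (5.1) = 0.4437

(0.2167, -1.2531, -0.5053, 0.4437)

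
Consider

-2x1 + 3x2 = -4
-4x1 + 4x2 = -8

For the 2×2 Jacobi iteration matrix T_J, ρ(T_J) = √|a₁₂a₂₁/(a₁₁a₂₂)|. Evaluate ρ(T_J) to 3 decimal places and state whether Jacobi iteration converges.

a₁₂a₂₁/(a₁₁a₂₂) = (3)·(-4) / ((-2)·(4)) = 1.500000
ρ = √|1.500000| = √1.500000 = 1.225
ρ > 1, so Jacobi diverges

1.225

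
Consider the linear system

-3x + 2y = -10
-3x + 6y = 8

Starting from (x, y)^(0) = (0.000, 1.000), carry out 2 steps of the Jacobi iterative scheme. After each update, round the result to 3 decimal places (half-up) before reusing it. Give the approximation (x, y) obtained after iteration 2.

(4.222, 3.333)

Iteration 1:
  x = (-10 - (2)·1.000) / (-3) = 4.000
  y = (8 - (-3)·0.000) / (6) = 1.333
Iteration 2:
  x = (-10 - (2)·1.333) / (-3) = 4.222
  y = (8 - (-3)·4.000) / (6) = 3.333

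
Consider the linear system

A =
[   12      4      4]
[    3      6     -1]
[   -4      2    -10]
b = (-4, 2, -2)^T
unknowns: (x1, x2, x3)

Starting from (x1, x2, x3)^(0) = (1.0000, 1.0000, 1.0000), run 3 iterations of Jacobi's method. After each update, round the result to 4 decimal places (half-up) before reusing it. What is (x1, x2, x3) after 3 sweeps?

(-0.8111, 0.6000, 0.5000)

Iteration 1:
  x1 = (-4 - (4)·1.0000 - (4)·1.0000) / (12) = -1.0000
  x2 = (2 - (3)·1.0000 - (-1)·1.0000) / (6) = 0.0000
  x3 = (-2 - (-4)·1.0000 - (2)·1.0000) / (-10) = 0.0000
Iteration 2:
  x1 = (-4 - (4)·0.0000 - (4)·0.0000) / (12) = -0.3333
  x2 = (2 - (3)·-1.0000 - (-1)·0.0000) / (6) = 0.8333
  x3 = (-2 - (-4)·-1.0000 - (2)·0.0000) / (-10) = 0.6000
Iteration 3:
  x1 = (-4 - (4)·0.8333 - (4)·0.6000) / (12) = -0.8111
  x2 = (2 - (3)·-0.3333 - (-1)·0.6000) / (6) = 0.6000
  x3 = (-2 - (-4)·-0.3333 - (2)·0.8333) / (-10) = 0.5000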